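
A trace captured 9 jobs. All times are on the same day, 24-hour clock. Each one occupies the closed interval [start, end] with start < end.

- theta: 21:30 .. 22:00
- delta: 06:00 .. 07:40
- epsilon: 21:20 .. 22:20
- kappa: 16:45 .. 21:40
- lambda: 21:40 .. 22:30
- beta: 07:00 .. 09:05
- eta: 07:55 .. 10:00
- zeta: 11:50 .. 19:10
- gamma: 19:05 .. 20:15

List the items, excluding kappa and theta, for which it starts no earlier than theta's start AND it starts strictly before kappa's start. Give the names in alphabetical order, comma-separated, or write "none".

none

Conditions: its start is no earlier than theta's start (X.start >= 21:30) AND its start is strictly before kappa's start (X.start < 16:45).
beta: start 07:00 >= 21:30? ✗; start 07:00 < 16:45? ✓ → no.
delta: start 06:00 >= 21:30? ✗; start 06:00 < 16:45? ✓ → no.
epsilon: start 21:20 >= 21:30? ✗; start 21:20 < 16:45? ✗ → no.
eta: start 07:55 >= 21:30? ✗; start 07:55 < 16:45? ✓ → no.
gamma: start 19:05 >= 21:30? ✗; start 19:05 < 16:45? ✗ → no.
lambda: start 21:40 >= 21:30? ✓; start 21:40 < 16:45? ✗ → no.
zeta: start 11:50 >= 21:30? ✗; start 11:50 < 16:45? ✓ → no.
Result: none.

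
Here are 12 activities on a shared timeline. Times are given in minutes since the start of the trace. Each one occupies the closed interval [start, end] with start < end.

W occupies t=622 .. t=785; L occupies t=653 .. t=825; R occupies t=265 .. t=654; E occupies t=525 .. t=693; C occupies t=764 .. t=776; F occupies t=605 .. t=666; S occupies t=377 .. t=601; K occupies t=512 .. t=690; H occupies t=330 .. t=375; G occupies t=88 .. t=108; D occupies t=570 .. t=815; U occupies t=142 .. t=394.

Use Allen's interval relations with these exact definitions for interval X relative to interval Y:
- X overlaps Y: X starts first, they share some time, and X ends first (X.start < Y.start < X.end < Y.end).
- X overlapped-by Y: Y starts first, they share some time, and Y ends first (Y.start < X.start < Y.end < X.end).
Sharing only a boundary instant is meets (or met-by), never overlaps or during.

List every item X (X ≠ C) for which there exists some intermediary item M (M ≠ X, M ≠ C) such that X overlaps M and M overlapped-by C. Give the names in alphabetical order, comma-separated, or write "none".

Target C = [t=764, t=776].
Intermediaries M with M overlapped-by C: none.
Union: none.

none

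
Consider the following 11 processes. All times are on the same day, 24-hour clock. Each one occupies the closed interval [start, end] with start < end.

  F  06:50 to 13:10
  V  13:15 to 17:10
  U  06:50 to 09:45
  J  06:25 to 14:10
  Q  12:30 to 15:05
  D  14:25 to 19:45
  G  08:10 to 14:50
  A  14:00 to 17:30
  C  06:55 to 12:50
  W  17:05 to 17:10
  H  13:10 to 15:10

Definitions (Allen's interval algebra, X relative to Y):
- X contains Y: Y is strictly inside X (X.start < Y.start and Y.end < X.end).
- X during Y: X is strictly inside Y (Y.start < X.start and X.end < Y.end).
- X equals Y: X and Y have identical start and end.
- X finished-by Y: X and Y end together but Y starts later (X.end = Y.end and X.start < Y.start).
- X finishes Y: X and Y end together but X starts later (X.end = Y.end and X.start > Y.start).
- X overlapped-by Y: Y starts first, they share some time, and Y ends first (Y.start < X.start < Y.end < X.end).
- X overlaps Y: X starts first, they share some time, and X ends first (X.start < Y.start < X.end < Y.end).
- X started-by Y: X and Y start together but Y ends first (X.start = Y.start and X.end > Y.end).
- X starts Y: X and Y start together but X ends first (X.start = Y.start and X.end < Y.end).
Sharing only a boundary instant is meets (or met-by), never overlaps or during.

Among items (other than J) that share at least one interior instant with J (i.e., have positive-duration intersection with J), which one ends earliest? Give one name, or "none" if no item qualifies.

U

Target J = [06:25, 14:10].
A [14:00, 17:30] → overlapped-by → candidate.
C [06:55, 12:50] → during → candidate.
D [14:25, 19:45] → after → excluded.
F [06:50, 13:10] → during → candidate.
G [08:10, 14:50] → overlapped-by → candidate.
H [13:10, 15:10] → overlapped-by → candidate.
Q [12:30, 15:05] → overlapped-by → candidate.
U [06:50, 09:45] → during → candidate.
V [13:15, 17:10] → overlapped-by → candidate.
W [17:05, 17:10] → after → excluded.
Among candidates, earliest end is 09:45 → U.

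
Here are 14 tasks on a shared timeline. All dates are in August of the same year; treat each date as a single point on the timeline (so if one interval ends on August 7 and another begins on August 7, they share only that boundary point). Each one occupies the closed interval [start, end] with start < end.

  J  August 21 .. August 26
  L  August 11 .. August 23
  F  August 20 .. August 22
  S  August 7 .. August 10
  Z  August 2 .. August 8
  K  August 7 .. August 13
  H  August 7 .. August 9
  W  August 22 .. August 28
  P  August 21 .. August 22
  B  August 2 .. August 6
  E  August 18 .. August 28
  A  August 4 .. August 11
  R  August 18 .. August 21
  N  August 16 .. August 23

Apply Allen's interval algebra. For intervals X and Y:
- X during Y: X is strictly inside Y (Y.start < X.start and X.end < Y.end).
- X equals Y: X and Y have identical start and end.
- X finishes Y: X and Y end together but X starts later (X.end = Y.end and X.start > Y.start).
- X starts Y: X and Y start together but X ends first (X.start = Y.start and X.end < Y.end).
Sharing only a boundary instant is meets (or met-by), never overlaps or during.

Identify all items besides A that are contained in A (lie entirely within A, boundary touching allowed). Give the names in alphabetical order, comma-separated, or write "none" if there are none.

H, S

Target A = [August 4, August 11].
B [August 2, August 6] → overlaps → no.
E [August 18, August 28] → after → no.
F [August 20, August 22] → after → no.
H [August 7, August 9] → during → yes.
J [August 21, August 26] → after → no.
K [August 7, August 13] → overlapped-by → no.
L [August 11, August 23] → met-by → no.
N [August 16, August 23] → after → no.
P [August 21, August 22] → after → no.
R [August 18, August 21] → after → no.
S [August 7, August 10] → during → yes.
W [August 22, August 28] → after → no.
Z [August 2, August 8] → overlaps → no.
Result: H, S.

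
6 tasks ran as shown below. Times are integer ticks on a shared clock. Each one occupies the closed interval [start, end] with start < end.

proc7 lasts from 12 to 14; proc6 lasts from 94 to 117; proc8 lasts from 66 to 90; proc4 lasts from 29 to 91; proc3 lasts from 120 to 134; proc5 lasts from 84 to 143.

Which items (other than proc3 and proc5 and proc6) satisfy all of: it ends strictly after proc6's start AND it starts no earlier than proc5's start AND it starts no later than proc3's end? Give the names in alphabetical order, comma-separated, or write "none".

none

Conditions: its end is strictly after proc6's start (X.end > 94) AND its start is no earlier than proc5's start (X.start >= 84) AND its start is no later than proc3's end (X.start <= 134).
proc4: end 91 > 94? ✗; start 29 >= 84? ✗; start 29 <= 134? ✓ → no.
proc7: end 14 > 94? ✗; start 12 >= 84? ✗; start 12 <= 134? ✓ → no.
proc8: end 90 > 94? ✗; start 66 >= 84? ✗; start 66 <= 134? ✓ → no.
Result: none.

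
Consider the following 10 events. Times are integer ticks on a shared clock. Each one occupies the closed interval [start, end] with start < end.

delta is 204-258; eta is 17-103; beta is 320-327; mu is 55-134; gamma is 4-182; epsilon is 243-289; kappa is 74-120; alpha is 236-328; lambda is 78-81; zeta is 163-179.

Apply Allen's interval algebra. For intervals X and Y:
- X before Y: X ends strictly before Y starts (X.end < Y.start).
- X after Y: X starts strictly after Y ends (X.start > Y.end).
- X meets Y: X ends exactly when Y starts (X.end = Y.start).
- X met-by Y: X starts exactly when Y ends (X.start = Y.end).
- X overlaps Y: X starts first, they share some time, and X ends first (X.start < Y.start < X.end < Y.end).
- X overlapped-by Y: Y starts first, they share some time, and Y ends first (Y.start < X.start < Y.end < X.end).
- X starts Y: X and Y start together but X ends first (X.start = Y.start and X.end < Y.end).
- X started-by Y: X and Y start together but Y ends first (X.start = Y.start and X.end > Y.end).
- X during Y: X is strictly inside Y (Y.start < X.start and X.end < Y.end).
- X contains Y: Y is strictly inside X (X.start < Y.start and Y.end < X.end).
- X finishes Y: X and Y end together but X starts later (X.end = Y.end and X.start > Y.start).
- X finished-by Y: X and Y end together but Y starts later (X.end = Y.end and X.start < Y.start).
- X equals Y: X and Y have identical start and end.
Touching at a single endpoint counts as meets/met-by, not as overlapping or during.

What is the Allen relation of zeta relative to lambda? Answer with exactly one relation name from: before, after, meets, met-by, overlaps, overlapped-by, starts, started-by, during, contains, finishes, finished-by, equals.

zeta = [163, 179]; lambda = [78, 81].
Compare endpoints: zeta.start > lambda.start, zeta.start > lambda.end, zeta.end > lambda.start, zeta.end > lambda.end.
That pattern is 'after'.

after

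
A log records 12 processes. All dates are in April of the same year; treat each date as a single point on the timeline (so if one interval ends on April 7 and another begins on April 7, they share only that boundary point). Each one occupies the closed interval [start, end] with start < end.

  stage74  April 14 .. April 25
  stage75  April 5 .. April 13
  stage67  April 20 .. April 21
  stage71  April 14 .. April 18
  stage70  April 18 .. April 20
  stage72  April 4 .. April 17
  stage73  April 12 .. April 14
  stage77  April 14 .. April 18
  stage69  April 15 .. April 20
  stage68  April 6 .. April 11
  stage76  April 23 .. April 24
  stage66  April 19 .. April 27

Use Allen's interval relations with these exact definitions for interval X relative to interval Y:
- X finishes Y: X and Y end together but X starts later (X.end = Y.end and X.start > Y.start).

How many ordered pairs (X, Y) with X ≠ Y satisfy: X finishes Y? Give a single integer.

1

Checking all 132 ordered pairs for relation 'finishes'; matching pairs in alphabetical order:
(stage70, stage69): stage70 finishes stage69 ✓
Count: 1.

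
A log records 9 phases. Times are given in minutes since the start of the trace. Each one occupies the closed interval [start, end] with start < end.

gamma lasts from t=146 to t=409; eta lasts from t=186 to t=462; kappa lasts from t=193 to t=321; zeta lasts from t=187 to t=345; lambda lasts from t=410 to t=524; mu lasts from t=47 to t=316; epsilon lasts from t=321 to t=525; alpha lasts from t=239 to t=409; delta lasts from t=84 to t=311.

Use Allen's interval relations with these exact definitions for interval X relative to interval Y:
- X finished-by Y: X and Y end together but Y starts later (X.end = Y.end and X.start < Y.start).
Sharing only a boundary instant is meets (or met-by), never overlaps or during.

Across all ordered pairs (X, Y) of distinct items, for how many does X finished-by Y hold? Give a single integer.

Checking all 72 ordered pairs for relation 'finished-by'; matching pairs in alphabetical order:
(gamma, alpha): gamma finished-by alpha ✓
Count: 1.

1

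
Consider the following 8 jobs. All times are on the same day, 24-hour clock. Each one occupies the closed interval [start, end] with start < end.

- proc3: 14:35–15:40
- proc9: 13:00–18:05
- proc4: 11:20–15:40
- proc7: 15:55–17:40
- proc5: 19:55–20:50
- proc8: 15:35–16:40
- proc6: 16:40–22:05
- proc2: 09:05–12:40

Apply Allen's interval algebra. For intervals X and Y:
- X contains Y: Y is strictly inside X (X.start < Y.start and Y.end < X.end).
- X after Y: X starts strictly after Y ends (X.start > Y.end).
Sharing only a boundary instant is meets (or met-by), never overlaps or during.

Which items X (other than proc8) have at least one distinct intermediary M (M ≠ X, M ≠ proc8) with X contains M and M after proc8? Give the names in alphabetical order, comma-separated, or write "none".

proc6

Target proc8 = [15:35, 16:40].
Intermediaries M with M after proc8: proc5.
Via proc5 — items with X contains proc5: proc6.
Union: proc6.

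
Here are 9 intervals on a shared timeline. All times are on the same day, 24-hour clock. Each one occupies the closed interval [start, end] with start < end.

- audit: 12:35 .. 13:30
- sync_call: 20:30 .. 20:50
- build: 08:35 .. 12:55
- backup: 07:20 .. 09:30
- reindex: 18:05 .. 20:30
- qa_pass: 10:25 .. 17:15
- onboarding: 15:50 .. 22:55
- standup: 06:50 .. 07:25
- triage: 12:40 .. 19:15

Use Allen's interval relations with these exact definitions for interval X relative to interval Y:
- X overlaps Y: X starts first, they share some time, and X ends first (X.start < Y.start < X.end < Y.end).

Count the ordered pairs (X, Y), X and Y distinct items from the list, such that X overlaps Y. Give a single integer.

10

Checking all 72 ordered pairs for relation 'overlaps'; matching pairs in alphabetical order:
(audit, triage): audit overlaps triage ✓
(backup, build): backup overlaps build ✓
(build, audit): build overlaps audit ✓
(build, qa_pass): build overlaps qa_pass ✓
(build, triage): build overlaps triage ✓
(qa_pass, onboarding): qa_pass overlaps onboarding ✓
(qa_pass, triage): qa_pass overlaps triage ✓
(standup, backup): standup overlaps backup ✓
(triage, onboarding): triage overlaps onboarding ✓
(triage, reindex): triage overlaps reindex ✓
Count: 10.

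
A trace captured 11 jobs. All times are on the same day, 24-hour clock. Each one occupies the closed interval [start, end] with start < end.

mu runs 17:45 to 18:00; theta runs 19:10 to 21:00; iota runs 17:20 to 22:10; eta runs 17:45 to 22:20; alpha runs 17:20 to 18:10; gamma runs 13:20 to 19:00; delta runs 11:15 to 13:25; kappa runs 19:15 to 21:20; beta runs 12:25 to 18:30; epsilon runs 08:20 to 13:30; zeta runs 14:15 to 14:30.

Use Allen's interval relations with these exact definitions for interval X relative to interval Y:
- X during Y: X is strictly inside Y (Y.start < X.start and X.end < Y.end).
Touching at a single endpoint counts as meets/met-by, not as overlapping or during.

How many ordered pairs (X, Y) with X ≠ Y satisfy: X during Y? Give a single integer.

13

Checking all 110 ordered pairs for relation 'during'; matching pairs in alphabetical order:
(alpha, beta): alpha during beta ✓
(alpha, gamma): alpha during gamma ✓
(delta, epsilon): delta during epsilon ✓
(kappa, eta): kappa during eta ✓
(kappa, iota): kappa during iota ✓
(mu, alpha): mu during alpha ✓
(mu, beta): mu during beta ✓
(mu, gamma): mu during gamma ✓
(mu, iota): mu during iota ✓
(theta, eta): theta during eta ✓
(theta, iota): theta during iota ✓
(zeta, beta): zeta during beta ✓
(zeta, gamma): zeta during gamma ✓
Count: 13.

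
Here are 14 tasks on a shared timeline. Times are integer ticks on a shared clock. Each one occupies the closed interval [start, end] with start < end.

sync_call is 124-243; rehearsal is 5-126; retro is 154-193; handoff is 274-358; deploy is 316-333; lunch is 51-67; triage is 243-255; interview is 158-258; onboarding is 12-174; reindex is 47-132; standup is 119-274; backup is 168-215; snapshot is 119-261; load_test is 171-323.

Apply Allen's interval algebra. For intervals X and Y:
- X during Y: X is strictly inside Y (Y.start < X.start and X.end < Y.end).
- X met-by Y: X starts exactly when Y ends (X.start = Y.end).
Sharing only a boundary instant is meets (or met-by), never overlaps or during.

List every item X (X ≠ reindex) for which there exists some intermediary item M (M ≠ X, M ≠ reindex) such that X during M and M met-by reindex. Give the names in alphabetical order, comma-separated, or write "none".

none

Target reindex = [47, 132].
Intermediaries M with M met-by reindex: none.
Union: none.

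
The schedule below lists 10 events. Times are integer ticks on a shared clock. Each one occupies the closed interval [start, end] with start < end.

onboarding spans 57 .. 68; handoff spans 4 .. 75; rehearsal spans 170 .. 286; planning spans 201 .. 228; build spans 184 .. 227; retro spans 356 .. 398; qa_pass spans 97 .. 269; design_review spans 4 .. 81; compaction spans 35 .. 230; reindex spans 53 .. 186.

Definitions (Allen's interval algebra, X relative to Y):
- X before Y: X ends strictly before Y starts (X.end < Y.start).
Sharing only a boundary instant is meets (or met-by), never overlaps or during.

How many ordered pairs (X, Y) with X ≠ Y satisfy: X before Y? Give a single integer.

22

Checking all 90 ordered pairs for relation 'before'; matching pairs in alphabetical order:
(build, retro): build before retro ✓
(compaction, retro): compaction before retro ✓
(design_review, build): design_review before build ✓
(design_review, planning): design_review before planning ✓
(design_review, qa_pass): design_review before qa_pass ✓
(design_review, rehearsal): design_review before rehearsal ✓
(design_review, retro): design_review before retro ✓
(handoff, build): handoff before build ✓
(handoff, planning): handoff before planning ✓
(handoff, qa_pass): handoff before qa_pass ✓
(handoff, rehearsal): handoff before rehearsal ✓
(handoff, retro): handoff before retro ✓
(onboarding, build): onboarding before build ✓
(onboarding, planning): onboarding before planning ✓
(onboarding, qa_pass): onboarding before qa_pass ✓
(onboarding, rehearsal): onboarding before rehearsal ✓
(onboarding, retro): onboarding before retro ✓
(planning, retro): planning before retro ✓
(qa_pass, retro): qa_pass before retro ✓
(rehearsal, retro): rehearsal before retro ✓
(reindex, planning): reindex before planning ✓
(reindex, retro): reindex before retro ✓
Count: 22.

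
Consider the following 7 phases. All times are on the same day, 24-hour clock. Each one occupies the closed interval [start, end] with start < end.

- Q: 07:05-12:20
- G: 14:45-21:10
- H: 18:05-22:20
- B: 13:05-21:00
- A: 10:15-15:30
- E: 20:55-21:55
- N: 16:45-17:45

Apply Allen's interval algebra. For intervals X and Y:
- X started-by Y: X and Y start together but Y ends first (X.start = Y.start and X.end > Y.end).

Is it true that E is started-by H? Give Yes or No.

No

E = [20:55, 21:55], H = [18:05, 22:20].
Actual relation of E to H: during.
Asked whether 'started-by' holds → No.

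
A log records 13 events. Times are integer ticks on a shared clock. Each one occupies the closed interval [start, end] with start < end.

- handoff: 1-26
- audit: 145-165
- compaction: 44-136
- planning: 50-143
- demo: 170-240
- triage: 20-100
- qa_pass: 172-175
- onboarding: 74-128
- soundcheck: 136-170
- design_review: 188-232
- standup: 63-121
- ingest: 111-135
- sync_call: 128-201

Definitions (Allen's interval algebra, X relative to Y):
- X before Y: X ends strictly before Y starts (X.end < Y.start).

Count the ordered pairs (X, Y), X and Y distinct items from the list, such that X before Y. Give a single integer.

Checking all 156 ordered pairs for relation 'before'; matching pairs in alphabetical order:
(audit, demo): audit before demo ✓
(audit, design_review): audit before design_review ✓
(audit, qa_pass): audit before qa_pass ✓
(compaction, audit): compaction before audit ✓
(compaction, demo): compaction before demo ✓
(compaction, design_review): compaction before design_review ✓
(compaction, qa_pass): compaction before qa_pass ✓
(handoff, audit): handoff before audit ✓
(handoff, compaction): handoff before compaction ✓
(handoff, demo): handoff before demo ✓
(handoff, design_review): handoff before design_review ✓
(handoff, ingest): handoff before ingest ✓
(handoff, onboarding): handoff before onboarding ✓
(handoff, planning): handoff before planning ✓
(handoff, qa_pass): handoff before qa_pass ✓
(handoff, soundcheck): handoff before soundcheck ✓
(handoff, standup): handoff before standup ✓
(handoff, sync_call): handoff before sync_call ✓
(ingest, audit): ingest before audit ✓
(ingest, demo): ingest before demo ✓
(ingest, design_review): ingest before design_review ✓
(ingest, qa_pass): ingest before qa_pass ✓
(ingest, soundcheck): ingest before soundcheck ✓
(onboarding, audit): onboarding before audit ✓
... plus 24 further pairs not listed.
Count: 48.

48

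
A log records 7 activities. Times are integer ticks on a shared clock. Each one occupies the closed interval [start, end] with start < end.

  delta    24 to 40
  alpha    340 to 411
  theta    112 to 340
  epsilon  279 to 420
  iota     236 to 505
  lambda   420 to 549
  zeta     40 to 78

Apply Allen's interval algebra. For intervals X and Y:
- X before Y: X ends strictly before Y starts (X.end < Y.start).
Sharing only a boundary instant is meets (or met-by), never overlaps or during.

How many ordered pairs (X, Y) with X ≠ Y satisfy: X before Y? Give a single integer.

12

Checking all 42 ordered pairs for relation 'before'; matching pairs in alphabetical order:
(alpha, lambda): alpha before lambda ✓
(delta, alpha): delta before alpha ✓
(delta, epsilon): delta before epsilon ✓
(delta, iota): delta before iota ✓
(delta, lambda): delta before lambda ✓
(delta, theta): delta before theta ✓
(theta, lambda): theta before lambda ✓
(zeta, alpha): zeta before alpha ✓
(zeta, epsilon): zeta before epsilon ✓
(zeta, iota): zeta before iota ✓
(zeta, lambda): zeta before lambda ✓
(zeta, theta): zeta before theta ✓
Count: 12.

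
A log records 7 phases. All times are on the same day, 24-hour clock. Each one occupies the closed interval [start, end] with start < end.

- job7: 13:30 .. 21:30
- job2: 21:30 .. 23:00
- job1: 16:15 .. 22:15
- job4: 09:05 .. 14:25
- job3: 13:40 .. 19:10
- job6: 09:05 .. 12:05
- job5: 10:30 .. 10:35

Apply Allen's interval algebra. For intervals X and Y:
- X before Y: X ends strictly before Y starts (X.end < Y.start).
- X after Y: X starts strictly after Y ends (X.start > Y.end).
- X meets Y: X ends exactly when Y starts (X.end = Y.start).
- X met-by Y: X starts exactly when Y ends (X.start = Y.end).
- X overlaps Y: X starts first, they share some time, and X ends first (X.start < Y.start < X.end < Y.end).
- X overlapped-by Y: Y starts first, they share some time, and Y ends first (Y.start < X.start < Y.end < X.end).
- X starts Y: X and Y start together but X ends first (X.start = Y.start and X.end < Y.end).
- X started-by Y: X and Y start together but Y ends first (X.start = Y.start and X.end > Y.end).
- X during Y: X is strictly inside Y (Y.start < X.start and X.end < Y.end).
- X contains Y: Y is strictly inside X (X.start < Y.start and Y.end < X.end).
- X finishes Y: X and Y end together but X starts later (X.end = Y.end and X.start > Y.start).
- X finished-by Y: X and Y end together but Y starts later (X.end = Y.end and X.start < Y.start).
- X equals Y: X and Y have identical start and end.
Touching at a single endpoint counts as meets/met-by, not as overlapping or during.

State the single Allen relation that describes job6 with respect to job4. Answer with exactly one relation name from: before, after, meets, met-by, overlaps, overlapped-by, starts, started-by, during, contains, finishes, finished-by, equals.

job6 = [09:05, 12:05]; job4 = [09:05, 14:25].
Compare endpoints: job6.start = job4.start, job6.start < job4.end, job6.end > job4.start, job6.end < job4.end.
That pattern is 'starts'.

starts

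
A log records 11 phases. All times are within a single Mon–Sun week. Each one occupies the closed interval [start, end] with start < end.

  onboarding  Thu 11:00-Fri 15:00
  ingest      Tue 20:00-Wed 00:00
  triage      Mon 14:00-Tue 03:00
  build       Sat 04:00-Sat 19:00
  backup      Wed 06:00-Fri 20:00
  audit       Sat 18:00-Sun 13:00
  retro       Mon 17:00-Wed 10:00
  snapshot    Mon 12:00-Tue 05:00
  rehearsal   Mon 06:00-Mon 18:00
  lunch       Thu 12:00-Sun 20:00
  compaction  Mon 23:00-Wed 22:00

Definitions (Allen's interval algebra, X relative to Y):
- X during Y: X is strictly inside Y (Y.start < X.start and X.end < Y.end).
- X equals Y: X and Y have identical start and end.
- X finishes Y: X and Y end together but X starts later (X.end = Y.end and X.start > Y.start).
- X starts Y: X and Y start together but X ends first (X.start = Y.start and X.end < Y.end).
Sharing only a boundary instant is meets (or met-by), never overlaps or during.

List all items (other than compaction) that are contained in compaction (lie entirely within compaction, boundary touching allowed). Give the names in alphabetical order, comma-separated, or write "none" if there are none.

Target compaction = [Mon 23:00, Wed 22:00].
audit [Sat 18:00, Sun 13:00] → after → no.
backup [Wed 06:00, Fri 20:00] → overlapped-by → no.
build [Sat 04:00, Sat 19:00] → after → no.
ingest [Tue 20:00, Wed 00:00] → during → yes.
lunch [Thu 12:00, Sun 20:00] → after → no.
onboarding [Thu 11:00, Fri 15:00] → after → no.
rehearsal [Mon 06:00, Mon 18:00] → before → no.
retro [Mon 17:00, Wed 10:00] → overlaps → no.
snapshot [Mon 12:00, Tue 05:00] → overlaps → no.
triage [Mon 14:00, Tue 03:00] → overlaps → no.
Result: ingest.

ingest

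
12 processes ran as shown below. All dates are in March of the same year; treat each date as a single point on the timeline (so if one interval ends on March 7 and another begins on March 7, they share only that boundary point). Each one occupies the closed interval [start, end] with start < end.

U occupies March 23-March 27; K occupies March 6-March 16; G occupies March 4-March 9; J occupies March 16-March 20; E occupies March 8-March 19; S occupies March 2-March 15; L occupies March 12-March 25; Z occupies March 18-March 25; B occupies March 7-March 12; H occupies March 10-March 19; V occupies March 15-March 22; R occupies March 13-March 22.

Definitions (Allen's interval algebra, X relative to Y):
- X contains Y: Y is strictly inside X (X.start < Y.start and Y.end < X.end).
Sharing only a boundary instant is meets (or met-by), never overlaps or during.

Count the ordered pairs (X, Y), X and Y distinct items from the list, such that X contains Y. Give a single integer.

8

Checking all 132 ordered pairs for relation 'contains'; matching pairs in alphabetical order:
(K, B): K contains B ✓
(L, J): L contains J ✓
(L, R): L contains R ✓
(L, V): L contains V ✓
(R, J): R contains J ✓
(S, B): S contains B ✓
(S, G): S contains G ✓
(V, J): V contains J ✓
Count: 8.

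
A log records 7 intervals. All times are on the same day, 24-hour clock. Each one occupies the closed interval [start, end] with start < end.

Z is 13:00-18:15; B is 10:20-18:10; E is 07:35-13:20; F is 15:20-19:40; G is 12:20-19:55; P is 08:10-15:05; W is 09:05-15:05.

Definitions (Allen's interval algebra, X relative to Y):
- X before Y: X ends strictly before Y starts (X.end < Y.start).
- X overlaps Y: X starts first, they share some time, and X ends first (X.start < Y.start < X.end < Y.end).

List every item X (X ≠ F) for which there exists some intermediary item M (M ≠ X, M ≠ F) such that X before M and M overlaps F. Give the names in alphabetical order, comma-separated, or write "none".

Target F = [15:20, 19:40].
Intermediaries M with M overlaps F: B, Z.
Via B — items with X before B: none.
Via Z — items with X before Z: none.
Union: none.

none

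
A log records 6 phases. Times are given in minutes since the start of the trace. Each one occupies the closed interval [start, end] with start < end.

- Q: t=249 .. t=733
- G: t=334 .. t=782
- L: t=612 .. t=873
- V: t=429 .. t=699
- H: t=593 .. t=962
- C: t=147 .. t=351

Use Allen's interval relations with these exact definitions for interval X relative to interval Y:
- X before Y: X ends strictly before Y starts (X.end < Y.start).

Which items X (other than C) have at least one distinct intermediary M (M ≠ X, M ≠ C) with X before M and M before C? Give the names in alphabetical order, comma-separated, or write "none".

none

Target C = [t=147, t=351].
Intermediaries M with M before C: none.
Union: none.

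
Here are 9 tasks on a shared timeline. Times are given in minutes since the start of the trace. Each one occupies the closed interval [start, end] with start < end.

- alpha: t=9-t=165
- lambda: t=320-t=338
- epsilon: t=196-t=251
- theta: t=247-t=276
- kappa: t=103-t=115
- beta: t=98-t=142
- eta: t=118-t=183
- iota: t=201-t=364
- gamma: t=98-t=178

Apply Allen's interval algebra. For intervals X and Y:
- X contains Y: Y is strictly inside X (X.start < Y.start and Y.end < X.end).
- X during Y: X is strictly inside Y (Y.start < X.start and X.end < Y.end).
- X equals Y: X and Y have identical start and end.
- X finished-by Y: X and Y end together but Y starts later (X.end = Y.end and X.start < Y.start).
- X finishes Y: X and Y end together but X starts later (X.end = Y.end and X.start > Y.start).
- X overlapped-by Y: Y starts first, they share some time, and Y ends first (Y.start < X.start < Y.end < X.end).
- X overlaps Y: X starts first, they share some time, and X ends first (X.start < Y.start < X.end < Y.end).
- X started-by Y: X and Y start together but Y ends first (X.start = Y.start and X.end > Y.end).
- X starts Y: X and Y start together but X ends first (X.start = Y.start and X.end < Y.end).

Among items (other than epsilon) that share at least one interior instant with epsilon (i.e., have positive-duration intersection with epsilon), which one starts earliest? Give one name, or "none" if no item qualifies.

Target epsilon = [t=196, t=251].
alpha [t=9, t=165] → before → excluded.
beta [t=98, t=142] → before → excluded.
eta [t=118, t=183] → before → excluded.
gamma [t=98, t=178] → before → excluded.
iota [t=201, t=364] → overlapped-by → candidate.
kappa [t=103, t=115] → before → excluded.
lambda [t=320, t=338] → after → excluded.
theta [t=247, t=276] → overlapped-by → candidate.
Among candidates, earliest start is t=201 → iota.

iota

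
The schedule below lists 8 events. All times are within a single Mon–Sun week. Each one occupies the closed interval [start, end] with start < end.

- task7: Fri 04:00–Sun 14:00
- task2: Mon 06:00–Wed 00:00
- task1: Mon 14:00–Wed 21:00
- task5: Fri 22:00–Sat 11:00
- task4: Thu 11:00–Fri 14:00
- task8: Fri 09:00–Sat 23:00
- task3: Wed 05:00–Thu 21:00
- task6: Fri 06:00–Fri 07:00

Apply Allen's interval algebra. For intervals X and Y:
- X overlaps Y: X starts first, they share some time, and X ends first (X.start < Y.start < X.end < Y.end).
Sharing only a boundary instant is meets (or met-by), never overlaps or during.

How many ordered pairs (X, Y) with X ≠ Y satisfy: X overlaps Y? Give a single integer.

Checking all 56 ordered pairs for relation 'overlaps'; matching pairs in alphabetical order:
(task1, task3): task1 overlaps task3 ✓
(task2, task1): task2 overlaps task1 ✓
(task3, task4): task3 overlaps task4 ✓
(task4, task7): task4 overlaps task7 ✓
(task4, task8): task4 overlaps task8 ✓
Count: 5.

5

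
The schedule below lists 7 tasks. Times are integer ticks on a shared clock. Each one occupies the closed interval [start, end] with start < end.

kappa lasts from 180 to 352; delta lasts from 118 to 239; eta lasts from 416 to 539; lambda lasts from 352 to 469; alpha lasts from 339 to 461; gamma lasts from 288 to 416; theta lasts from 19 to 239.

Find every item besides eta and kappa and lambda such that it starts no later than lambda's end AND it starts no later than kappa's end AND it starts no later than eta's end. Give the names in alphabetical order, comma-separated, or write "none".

Conditions: its start is no later than lambda's end (X.start <= 469) AND its start is no later than kappa's end (X.start <= 352) AND its start is no later than eta's end (X.start <= 539).
alpha: start 339 <= 469? ✓; start 339 <= 352? ✓; start 339 <= 539? ✓ → yes.
delta: start 118 <= 469? ✓; start 118 <= 352? ✓; start 118 <= 539? ✓ → yes.
gamma: start 288 <= 469? ✓; start 288 <= 352? ✓; start 288 <= 539? ✓ → yes.
theta: start 19 <= 469? ✓; start 19 <= 352? ✓; start 19 <= 539? ✓ → yes.
Result: alpha, delta, gamma, theta.

alpha, delta, gamma, theta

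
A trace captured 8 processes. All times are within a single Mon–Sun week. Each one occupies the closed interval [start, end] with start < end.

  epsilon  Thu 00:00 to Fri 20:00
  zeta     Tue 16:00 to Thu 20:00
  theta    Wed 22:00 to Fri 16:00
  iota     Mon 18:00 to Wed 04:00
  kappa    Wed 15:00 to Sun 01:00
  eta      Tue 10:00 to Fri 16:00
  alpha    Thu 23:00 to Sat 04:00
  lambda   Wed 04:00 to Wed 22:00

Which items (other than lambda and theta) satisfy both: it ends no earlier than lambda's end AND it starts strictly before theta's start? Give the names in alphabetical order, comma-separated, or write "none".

Conditions: its end is no earlier than lambda's end (X.end >= Wed 22:00) AND its start is strictly before theta's start (X.start < Wed 22:00).
alpha: end Sat 04:00 >= Wed 22:00? ✓; start Thu 23:00 < Wed 22:00? ✗ → no.
epsilon: end Fri 20:00 >= Wed 22:00? ✓; start Thu 00:00 < Wed 22:00? ✗ → no.
eta: end Fri 16:00 >= Wed 22:00? ✓; start Tue 10:00 < Wed 22:00? ✓ → yes.
iota: end Wed 04:00 >= Wed 22:00? ✗; start Mon 18:00 < Wed 22:00? ✓ → no.
kappa: end Sun 01:00 >= Wed 22:00? ✓; start Wed 15:00 < Wed 22:00? ✓ → yes.
zeta: end Thu 20:00 >= Wed 22:00? ✓; start Tue 16:00 < Wed 22:00? ✓ → yes.
Result: eta, kappa, zeta.

eta, kappa, zeta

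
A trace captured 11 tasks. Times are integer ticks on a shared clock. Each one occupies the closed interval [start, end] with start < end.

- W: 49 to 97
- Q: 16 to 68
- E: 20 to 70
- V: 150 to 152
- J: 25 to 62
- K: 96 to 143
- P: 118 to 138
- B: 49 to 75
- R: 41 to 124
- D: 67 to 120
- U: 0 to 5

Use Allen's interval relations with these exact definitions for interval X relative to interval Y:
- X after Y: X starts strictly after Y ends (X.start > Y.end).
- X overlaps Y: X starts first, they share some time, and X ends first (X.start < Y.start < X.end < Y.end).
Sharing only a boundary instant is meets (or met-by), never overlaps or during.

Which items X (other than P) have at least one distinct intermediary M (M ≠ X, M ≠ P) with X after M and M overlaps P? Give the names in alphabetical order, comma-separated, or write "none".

Target P = [118, 138].
Intermediaries M with M overlaps P: D, R.
Via D — items with X after D: V.
Via R — items with X after R: V.
Union: V.

V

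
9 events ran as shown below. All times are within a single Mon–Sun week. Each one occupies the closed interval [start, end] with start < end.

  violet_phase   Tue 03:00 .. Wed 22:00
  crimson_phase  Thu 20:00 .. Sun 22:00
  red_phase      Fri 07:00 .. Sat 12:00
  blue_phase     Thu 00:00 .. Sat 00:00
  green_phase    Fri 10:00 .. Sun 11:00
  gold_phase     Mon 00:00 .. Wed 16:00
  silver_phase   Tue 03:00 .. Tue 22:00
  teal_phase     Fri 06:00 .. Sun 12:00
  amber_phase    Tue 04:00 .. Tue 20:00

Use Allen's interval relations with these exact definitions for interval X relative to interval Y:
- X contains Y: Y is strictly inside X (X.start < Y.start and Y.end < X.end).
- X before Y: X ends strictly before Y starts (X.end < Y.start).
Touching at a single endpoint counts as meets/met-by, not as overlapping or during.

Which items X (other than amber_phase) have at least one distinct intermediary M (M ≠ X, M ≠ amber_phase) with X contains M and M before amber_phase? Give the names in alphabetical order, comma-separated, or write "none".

Target amber_phase = [Tue 04:00, Tue 20:00].
Intermediaries M with M before amber_phase: none.
Union: none.

none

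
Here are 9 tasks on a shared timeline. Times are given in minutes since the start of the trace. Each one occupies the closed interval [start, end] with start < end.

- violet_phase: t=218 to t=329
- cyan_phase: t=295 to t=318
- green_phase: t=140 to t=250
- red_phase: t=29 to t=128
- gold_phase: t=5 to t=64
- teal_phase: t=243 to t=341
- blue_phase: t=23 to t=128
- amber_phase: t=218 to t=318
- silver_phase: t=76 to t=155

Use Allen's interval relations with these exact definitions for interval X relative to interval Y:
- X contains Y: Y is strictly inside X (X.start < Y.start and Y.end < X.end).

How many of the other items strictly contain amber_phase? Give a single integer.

0

Target amber_phase = [t=218, t=318].
blue_phase [t=23, t=128] → before → no.
cyan_phase [t=295, t=318] → finishes → no.
gold_phase [t=5, t=64] → before → no.
green_phase [t=140, t=250] → overlaps → no.
red_phase [t=29, t=128] → before → no.
silver_phase [t=76, t=155] → before → no.
teal_phase [t=243, t=341] → overlapped-by → no.
violet_phase [t=218, t=329] → started-by → no.
Total: 0.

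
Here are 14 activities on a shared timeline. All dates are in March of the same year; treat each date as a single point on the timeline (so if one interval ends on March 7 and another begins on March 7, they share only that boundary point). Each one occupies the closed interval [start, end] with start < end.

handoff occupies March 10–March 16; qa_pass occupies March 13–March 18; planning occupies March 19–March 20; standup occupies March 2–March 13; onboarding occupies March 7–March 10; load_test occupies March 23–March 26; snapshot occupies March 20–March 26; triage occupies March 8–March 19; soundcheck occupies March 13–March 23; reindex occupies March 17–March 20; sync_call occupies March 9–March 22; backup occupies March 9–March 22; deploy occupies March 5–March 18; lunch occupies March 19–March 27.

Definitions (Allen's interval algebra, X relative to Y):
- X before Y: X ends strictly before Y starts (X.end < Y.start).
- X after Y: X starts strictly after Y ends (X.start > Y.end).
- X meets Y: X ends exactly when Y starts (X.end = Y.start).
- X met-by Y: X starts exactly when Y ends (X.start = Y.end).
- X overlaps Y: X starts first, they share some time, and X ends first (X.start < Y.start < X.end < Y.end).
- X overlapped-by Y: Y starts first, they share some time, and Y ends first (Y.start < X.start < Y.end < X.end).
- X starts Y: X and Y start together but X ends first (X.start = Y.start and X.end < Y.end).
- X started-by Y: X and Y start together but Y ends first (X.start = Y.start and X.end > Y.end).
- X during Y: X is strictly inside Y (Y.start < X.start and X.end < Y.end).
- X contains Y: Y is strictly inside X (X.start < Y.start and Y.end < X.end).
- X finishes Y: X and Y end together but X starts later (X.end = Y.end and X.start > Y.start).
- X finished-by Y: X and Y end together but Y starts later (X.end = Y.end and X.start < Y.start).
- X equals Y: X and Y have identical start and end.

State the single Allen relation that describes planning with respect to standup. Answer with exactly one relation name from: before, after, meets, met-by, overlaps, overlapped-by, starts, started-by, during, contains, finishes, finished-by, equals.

after

planning = [March 19, March 20]; standup = [March 2, March 13].
Compare endpoints: planning.start > standup.start, planning.start > standup.end, planning.end > standup.start, planning.end > standup.end.
That pattern is 'after'.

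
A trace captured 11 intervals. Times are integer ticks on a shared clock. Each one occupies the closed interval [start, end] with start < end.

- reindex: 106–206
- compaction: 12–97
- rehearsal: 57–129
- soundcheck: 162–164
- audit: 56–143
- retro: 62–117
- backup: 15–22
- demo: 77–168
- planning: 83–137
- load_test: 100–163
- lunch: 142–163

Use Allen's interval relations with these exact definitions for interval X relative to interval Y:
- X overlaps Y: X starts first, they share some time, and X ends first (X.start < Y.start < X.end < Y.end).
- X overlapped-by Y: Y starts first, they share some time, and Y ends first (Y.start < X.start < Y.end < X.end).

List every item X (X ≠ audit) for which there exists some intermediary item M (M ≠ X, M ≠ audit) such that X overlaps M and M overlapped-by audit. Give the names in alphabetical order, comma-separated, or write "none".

compaction, demo, load_test, planning, rehearsal, retro

Target audit = [56, 143].
Intermediaries M with M overlapped-by audit: demo, load_test, lunch, reindex.
Via demo — items with X overlaps demo: compaction, rehearsal, retro.
Via load_test — items with X overlaps load_test: planning, rehearsal, retro.
Via lunch — items with X overlaps lunch: none.
Via reindex — items with X overlaps reindex: demo, load_test, planning, rehearsal, retro.
Union: compaction, demo, load_test, planning, rehearsal, retro.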